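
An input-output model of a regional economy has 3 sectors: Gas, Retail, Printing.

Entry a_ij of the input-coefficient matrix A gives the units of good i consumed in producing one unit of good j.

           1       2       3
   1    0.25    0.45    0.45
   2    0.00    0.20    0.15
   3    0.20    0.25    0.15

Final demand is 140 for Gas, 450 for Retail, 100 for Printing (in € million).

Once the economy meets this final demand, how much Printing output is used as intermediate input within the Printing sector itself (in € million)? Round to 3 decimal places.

I − A =
  [   0.75    -0.45    -0.45]
  [   0.00     0.80    -0.15]
  [  -0.20    -0.25     0.85]
Cofactors of I−A, C_ij = (−1)^(i+j)·(minor ij) (rows/columns in the sector order above):
  C_11 = (0.80)(0.85) − (-0.15)(-0.25) = 0.6425
  C_12 = −[(0.00)(0.85) − (-0.15)(-0.20)] = 0.0300
  C_13 = (0.00)(-0.25) − (0.80)(-0.20) = 0.1600
  C_21 = −[(-0.45)(0.85) − (-0.45)(-0.25)] = 0.4950
  C_22 = (0.75)(0.85) − (-0.45)(-0.20) = 0.5475
  C_23 = −[(0.75)(-0.25) − (-0.45)(-0.20)] = 0.2775
  C_31 = (-0.45)(-0.15) − (-0.45)(0.80) = 0.4275
  C_32 = −[(0.75)(-0.15) − (-0.45)(0.00)] = 0.1125
  C_33 = (0.75)(0.80) − (-0.45)(0.00) = 0.6000
det(I−A) = Σ_j (I−A)_1j·C_1j = (0.75)(0.6425) + (-0.45)(0.0300) + (-0.45)(0.1600) = 0.396375
adj(I−A) = Cᵀ =
  [ 0.6425   0.4950   0.4275]
  [ 0.0300   0.5475   0.1125]
  [ 0.1600   0.2775   0.6000]
(I − A)⁻¹ = adj(I−A) / det(I−A) ≈
  [   1.6209     1.2488     1.0785]
  [   0.0757     1.3813     0.2838]
  [   0.4037     0.7001     1.5137]
First solve x = (I − A)⁻¹ d = adj(I−A)·d / det(I−A); in particular x_3 = (0.1600·140 + 0.2775·450 + 0.6000·100) / 0.396375 = 207.275 / 0.396375 ≈ 522.92652.
Intermediate flow from 3 to 3: z_33 = a_33 · x_3 = 0.15 × 207.275 / 0.396375 = 31.09125 / 0.396375 ≈ 78.439.

z_33 = 78.439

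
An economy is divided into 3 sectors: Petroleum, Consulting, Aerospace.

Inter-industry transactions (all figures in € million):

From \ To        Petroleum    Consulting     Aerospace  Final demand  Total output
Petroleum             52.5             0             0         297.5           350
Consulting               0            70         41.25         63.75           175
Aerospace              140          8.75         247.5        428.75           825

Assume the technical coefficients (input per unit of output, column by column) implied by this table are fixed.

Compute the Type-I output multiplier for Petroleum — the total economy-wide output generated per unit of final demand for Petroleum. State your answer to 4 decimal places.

m_1 = 1.9091

Technical coefficients a_ij = z_ij / X_j:
  a_11 = 52.5/350 = 0.15, a_21 = 0/350 = 0.00, a_31 = 140/350 = 0.40
  a_12 = 0/175 = 0.00, a_22 = 70/175 = 0.40, a_32 = 8.75/175 = 0.05
  a_13 = 0/825 = 0.00, a_23 = 41.25/825 = 0.05, a_33 = 247.5/825 = 0.30
I − A =
  [   0.85     0.00     0.00]
  [   0.00     0.60    -0.05]
  [  -0.40    -0.05     0.70]
Cofactors of I−A, C_ij = (−1)^(i+j)·(minor ij) (rows/columns in the sector order above):
  C_11 = (0.60)(0.70) − (-0.05)(-0.05) = 0.4175
  C_12 = −[(0.00)(0.70) − (-0.05)(-0.40)] = 0.0200
  C_13 = (0.00)(-0.05) − (0.60)(-0.40) = 0.2400
  C_21 = −[(0.00)(0.70) − (0.00)(-0.05)] = 0.0000
  C_22 = (0.85)(0.70) − (0.00)(-0.40) = 0.5950
  C_23 = −[(0.85)(-0.05) − (0.00)(-0.40)] = 0.0425
  C_31 = (0.00)(-0.05) − (0.00)(0.60) = 0.0000
  C_32 = −[(0.85)(-0.05) − (0.00)(0.00)] = 0.0425
  C_33 = (0.85)(0.60) − (0.00)(0.00) = 0.5100
det(I−A) = Σ_j (I−A)_1j·C_1j = (0.85)(0.4175) + (0.00)(0.0200) + (0.00)(0.2400) = 0.354875
adj(I−A) = Cᵀ =
  [ 0.4175   0.0000   0.0000]
  [ 0.0200   0.5950   0.0425]
  [ 0.2400   0.0425   0.5100]
(I − A)⁻¹ = adj(I−A) / det(I−A) ≈
  [   1.17647     0.00000     0.00000]
  [   0.05636     1.67665     0.11976]
  [   0.67629     0.11976     1.43713]
The output multiplier for sector j is the column-j sum of the Leontief inverse (I − A)⁻¹ = adj(I−A) / det(I−A).
Column 1 of adj(I−A): (0.4175, 0.0200, 0.2400); det(I−A) = 0.354875.
m_1 = (0.4175 + 0.0200 + 0.2400) / 0.354875 = 0.6775 / 0.354875 ≈ 1.9091.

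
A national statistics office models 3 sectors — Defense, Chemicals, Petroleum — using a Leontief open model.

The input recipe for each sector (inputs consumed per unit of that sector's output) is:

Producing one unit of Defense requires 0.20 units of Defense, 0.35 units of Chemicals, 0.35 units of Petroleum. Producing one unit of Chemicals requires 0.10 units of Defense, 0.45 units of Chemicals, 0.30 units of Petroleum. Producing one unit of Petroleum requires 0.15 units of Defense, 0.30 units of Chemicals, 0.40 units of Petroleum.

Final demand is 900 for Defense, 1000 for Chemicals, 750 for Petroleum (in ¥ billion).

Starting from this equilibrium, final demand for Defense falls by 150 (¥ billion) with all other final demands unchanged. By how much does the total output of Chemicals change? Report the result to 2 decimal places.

Δx_C = -407.77

I − A =
  [   0.80    -0.10    -0.15]
  [  -0.35     0.55    -0.30]
  [  -0.35    -0.30     0.60]
Cofactors of I−A, C_ij = (−1)^(i+j)·(minor ij) (rows/columns in the sector order above):
  C_11 = (0.55)(0.60) − (-0.30)(-0.30) = 0.2400
  C_12 = −[(-0.35)(0.60) − (-0.30)(-0.35)] = 0.3150
  C_13 = (-0.35)(-0.30) − (0.55)(-0.35) = 0.2975
  C_21 = −[(-0.10)(0.60) − (-0.15)(-0.30)] = 0.1050
  C_22 = (0.80)(0.60) − (-0.15)(-0.35) = 0.4275
  C_23 = −[(0.80)(-0.30) − (-0.10)(-0.35)] = 0.2750
  C_31 = (-0.10)(-0.30) − (-0.15)(0.55) = 0.1125
  C_32 = −[(0.80)(-0.30) − (-0.15)(-0.35)] = 0.2925
  C_33 = (0.80)(0.55) − (-0.10)(-0.35) = 0.4050
det(I−A) = Σ_j (I−A)_1j·C_1j = (0.80)(0.2400) + (-0.10)(0.3150) + (-0.15)(0.2975) = 0.115875
adj(I−A) = Cᵀ =
  [ 0.2400   0.1050   0.1125]
  [ 0.3150   0.4275   0.2925]
  [ 0.2975   0.2750   0.4050]
(I − A)⁻¹ = adj(I−A) / det(I−A) ≈
  [   2.0712     0.9061     0.9709]
  [   2.7184     3.6893     2.5243]
  [   2.5674     2.3732     3.4951]
Δx = (I − A)⁻¹ Δd with Δd having -150 in the Defense component and 0 elsewhere.
So Δx_C = L_CD · (-150), where L_CD = adj(I−A)_CD / det(I−A) = 0.3150 / 0.115875.
Δx_C = 0.3150 × (-150) / 0.115875 = -47.25 / 0.115875 ≈ -407.77.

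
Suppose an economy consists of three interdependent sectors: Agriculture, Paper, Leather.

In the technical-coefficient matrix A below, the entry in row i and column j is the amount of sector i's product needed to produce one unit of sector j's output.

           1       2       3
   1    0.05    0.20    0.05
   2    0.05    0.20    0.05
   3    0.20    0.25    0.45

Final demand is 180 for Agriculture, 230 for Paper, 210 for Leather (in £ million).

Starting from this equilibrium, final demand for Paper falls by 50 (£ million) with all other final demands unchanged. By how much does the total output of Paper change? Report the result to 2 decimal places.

I − A =
  [   0.95    -0.20    -0.05]
  [  -0.05     0.80    -0.05]
  [  -0.20    -0.25     0.55]
Cofactors of I−A, C_ij = (−1)^(i+j)·(minor ij) (rows/columns in the sector order above):
  C_11 = (0.80)(0.55) − (-0.05)(-0.25) = 0.4275
  C_12 = −[(-0.05)(0.55) − (-0.05)(-0.20)] = 0.0375
  C_13 = (-0.05)(-0.25) − (0.80)(-0.20) = 0.1725
  C_21 = −[(-0.20)(0.55) − (-0.05)(-0.25)] = 0.1225
  C_22 = (0.95)(0.55) − (-0.05)(-0.20) = 0.5125
  C_23 = −[(0.95)(-0.25) − (-0.20)(-0.20)] = 0.2775
  C_31 = (-0.20)(-0.05) − (-0.05)(0.80) = 0.0500
  C_32 = −[(0.95)(-0.05) − (-0.05)(-0.05)] = 0.0500
  C_33 = (0.95)(0.80) − (-0.20)(-0.05) = 0.7500
det(I−A) = Σ_j (I−A)_1j·C_1j = (0.95)(0.4275) + (-0.20)(0.0375) + (-0.05)(0.1725) = 0.3900
adj(I−A) = Cᵀ =
  [ 0.4275   0.1225   0.0500]
  [ 0.0375   0.5125   0.0500]
  [ 0.1725   0.2775   0.7500]
(I − A)⁻¹ = adj(I−A) / det(I−A) ≈
  [   1.0962     0.3141     0.1282]
  [   0.0962     1.3141     0.1282]
  [   0.4423     0.7115     1.9231]
Δx = (I − A)⁻¹ Δd with Δd having -50 in the Paper component and 0 elsewhere.
So Δx_2 = L_22 · (-50), where L_22 = adj(I−A)_22 / det(I−A) = 0.5125 / 0.3900.
Δx_2 = 0.5125 × (-50) / 0.3900 = -25.625 / 0.3900 ≈ -65.71.

Δx_2 = -65.71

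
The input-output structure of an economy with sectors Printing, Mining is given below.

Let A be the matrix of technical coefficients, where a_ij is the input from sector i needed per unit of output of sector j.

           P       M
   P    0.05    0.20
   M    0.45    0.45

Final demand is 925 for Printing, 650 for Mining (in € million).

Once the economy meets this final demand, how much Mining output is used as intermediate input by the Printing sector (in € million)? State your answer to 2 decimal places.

z_MP = 664.60

I − A =
  [   0.95    -0.20]
  [  -0.45     0.55]
det(I−A) = (0.95)(0.55) − (-0.20)(-0.45) = 0.4325
adj(I−A) = [[0.55, 0.20], [0.45, 0.95]]
(I − A)⁻¹ = adj(I−A) / det(I−A) ≈
  [   1.2717     0.4624]
  [   1.0405     2.1965]
First solve x = (I − A)⁻¹ d = adj(I−A)·d / det(I−A); in particular x_P = (0.55·925 + 0.20·650) / 0.4325 = 638.75 / 0.4325 ≈ 1476.8786.
Intermediate flow from M to P: z_MP = a_MP · x_P = 0.45 × 638.75 / 0.4325 = 287.4375 / 0.4325 ≈ 664.60.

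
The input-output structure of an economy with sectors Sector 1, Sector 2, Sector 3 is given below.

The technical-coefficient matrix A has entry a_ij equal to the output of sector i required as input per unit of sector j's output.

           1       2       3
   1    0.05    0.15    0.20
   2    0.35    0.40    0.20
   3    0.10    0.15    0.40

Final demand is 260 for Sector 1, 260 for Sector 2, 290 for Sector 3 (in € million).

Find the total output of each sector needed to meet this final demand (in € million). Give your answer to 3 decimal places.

I − A =
  [   0.95    -0.15    -0.20]
  [  -0.35     0.60    -0.20]
  [  -0.10    -0.15     0.60]
Cofactors of I−A, C_ij = (−1)^(i+j)·(minor ij) (rows/columns in the sector order above):
  C_11 = (0.60)(0.60) − (-0.20)(-0.15) = 0.3300
  C_12 = −[(-0.35)(0.60) − (-0.20)(-0.10)] = 0.2300
  C_13 = (-0.35)(-0.15) − (0.60)(-0.10) = 0.1125
  C_21 = −[(-0.15)(0.60) − (-0.20)(-0.15)] = 0.1200
  C_22 = (0.95)(0.60) − (-0.20)(-0.10) = 0.5500
  C_23 = −[(0.95)(-0.15) − (-0.15)(-0.10)] = 0.1575
  C_31 = (-0.15)(-0.20) − (-0.20)(0.60) = 0.1500
  C_32 = −[(0.95)(-0.20) − (-0.20)(-0.35)] = 0.2600
  C_33 = (0.95)(0.60) − (-0.15)(-0.35) = 0.5175
det(I−A) = Σ_j (I−A)_1j·C_1j = (0.95)(0.3300) + (-0.15)(0.2300) + (-0.20)(0.1125) = 0.2565
adj(I−A) = Cᵀ =
  [ 0.3300   0.1200   0.1500]
  [ 0.2300   0.5500   0.2600]
  [ 0.1125   0.1575   0.5175]
(I − A)⁻¹ = adj(I−A) / det(I−A) ≈
  [   1.2865     0.4678     0.5848]
  [   0.8967     2.1442     1.0136]
  [   0.4386     0.6140     2.0175]
x = (I − A)⁻¹ d = adj(I−A)·d / det(I−A), with det(I−A) = 0.2565:
  x_1 = (0.3300·260 + 0.1200·260 + 0.1500·290) / 0.2565 = 160.50 / 0.2565 ≈ 625.731
  x_2 = (0.2300·260 + 0.5500·260 + 0.2600·290) / 0.2565 = 278.20 / 0.2565 ≈ 1084.600
  x_3 = (0.1125·260 + 0.1575·260 + 0.5175·290) / 0.2565 = 220.275 / 0.2565 ≈ 858.772

x_1 = 625.731, x_2 = 1084.600, x_3 = 858.772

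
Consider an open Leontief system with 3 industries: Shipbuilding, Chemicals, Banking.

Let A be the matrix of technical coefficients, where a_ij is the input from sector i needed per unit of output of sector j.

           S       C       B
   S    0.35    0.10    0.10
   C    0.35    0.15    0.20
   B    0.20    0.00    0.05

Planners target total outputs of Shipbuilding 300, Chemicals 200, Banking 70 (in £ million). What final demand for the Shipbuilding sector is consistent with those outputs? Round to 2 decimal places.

I − A =
  [   0.65    -0.10    -0.10]
  [  -0.35     0.85    -0.20]
  [  -0.20     0.00     0.95]
d = (I − A) x:
  d_S = (+0.65)·300 + (-0.10)·200 + (-0.10)·70 = 168.00
  d_C = (-0.35)·300 + (+0.85)·200 + (-0.20)·70 = 51.00
  d_B = (-0.20)·300 + (+0.00)·200 + (+0.95)·70 = 6.50

d_S = 168.00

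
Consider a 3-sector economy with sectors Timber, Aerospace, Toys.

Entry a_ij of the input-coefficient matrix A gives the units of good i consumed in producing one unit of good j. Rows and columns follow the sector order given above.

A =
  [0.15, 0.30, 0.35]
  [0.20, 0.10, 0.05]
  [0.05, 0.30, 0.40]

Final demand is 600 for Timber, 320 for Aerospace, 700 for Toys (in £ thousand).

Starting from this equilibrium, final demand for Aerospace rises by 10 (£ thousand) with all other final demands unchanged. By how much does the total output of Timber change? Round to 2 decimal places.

Δx_1 = 7.65

I − A =
  [   0.85    -0.30    -0.35]
  [  -0.20     0.90    -0.05]
  [  -0.05    -0.30     0.60]
Cofactors of I−A, C_ij = (−1)^(i+j)·(minor ij) (rows/columns in the sector order above):
  C_11 = (0.90)(0.60) − (-0.05)(-0.30) = 0.5250
  C_12 = −[(-0.20)(0.60) − (-0.05)(-0.05)] = 0.1225
  C_13 = (-0.20)(-0.30) − (0.90)(-0.05) = 0.1050
  C_21 = −[(-0.30)(0.60) − (-0.35)(-0.30)] = 0.2850
  C_22 = (0.85)(0.60) − (-0.35)(-0.05) = 0.4925
  C_23 = −[(0.85)(-0.30) − (-0.30)(-0.05)] = 0.2700
  C_31 = (-0.30)(-0.05) − (-0.35)(0.90) = 0.3300
  C_32 = −[(0.85)(-0.05) − (-0.35)(-0.20)] = 0.1125
  C_33 = (0.85)(0.90) − (-0.30)(-0.20) = 0.7050
det(I−A) = Σ_j (I−A)_1j·C_1j = (0.85)(0.5250) + (-0.30)(0.1225) + (-0.35)(0.1050) = 0.37275
adj(I−A) = Cᵀ =
  [ 0.5250   0.2850   0.3300]
  [ 0.1225   0.4925   0.1125]
  [ 0.1050   0.2700   0.7050]
(I − A)⁻¹ = adj(I−A) / det(I−A) ≈
  [   1.4085     0.7646     0.8853]
  [   0.3286     1.3213     0.3018]
  [   0.2817     0.7243     1.8913]
Δx = (I − A)⁻¹ Δd with Δd having +10 in the Aerospace component and 0 elsewhere.
So Δx_1 = L_12 · (+10), where L_12 = adj(I−A)_12 / det(I−A) = 0.2850 / 0.37275.
Δx_1 = 0.2850 × (+10) / 0.37275 = 2.85 / 0.37275 ≈ 7.65.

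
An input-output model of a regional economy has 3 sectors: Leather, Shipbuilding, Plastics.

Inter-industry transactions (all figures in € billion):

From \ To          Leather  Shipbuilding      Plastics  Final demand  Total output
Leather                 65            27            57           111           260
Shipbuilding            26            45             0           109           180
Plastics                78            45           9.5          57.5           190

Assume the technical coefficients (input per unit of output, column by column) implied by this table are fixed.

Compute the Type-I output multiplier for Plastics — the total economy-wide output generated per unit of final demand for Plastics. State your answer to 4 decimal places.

m_3 = 1.8029

Technical coefficients a_ij = z_ij / X_j:
  a_11 = 65/260 = 0.25, a_21 = 26/260 = 0.10, a_31 = 78/260 = 0.30
  a_12 = 27/180 = 0.15, a_22 = 45/180 = 0.25, a_32 = 45/180 = 0.25
  a_13 = 57/190 = 0.30, a_23 = 0/190 = 0.00, a_33 = 9.5/190 = 0.05
I − A =
  [   0.75    -0.15    -0.30]
  [  -0.10     0.75     0.00]
  [  -0.30    -0.25     0.95]
Cofactors of I−A, C_ij = (−1)^(i+j)·(minor ij) (rows/columns in the sector order above):
  C_11 = (0.75)(0.95) − (0.00)(-0.25) = 0.7125
  C_12 = −[(-0.10)(0.95) − (0.00)(-0.30)] = 0.0950
  C_13 = (-0.10)(-0.25) − (0.75)(-0.30) = 0.2500
  C_21 = −[(-0.15)(0.95) − (-0.30)(-0.25)] = 0.2175
  C_22 = (0.75)(0.95) − (-0.30)(-0.30) = 0.6225
  C_23 = −[(0.75)(-0.25) − (-0.15)(-0.30)] = 0.2325
  C_31 = (-0.15)(0.00) − (-0.30)(0.75) = 0.2250
  C_32 = −[(0.75)(0.00) − (-0.30)(-0.10)] = 0.0300
  C_33 = (0.75)(0.75) − (-0.15)(-0.10) = 0.5475
det(I−A) = Σ_j (I−A)_1j·C_1j = (0.75)(0.7125) + (-0.15)(0.0950) + (-0.30)(0.2500) = 0.445125
adj(I−A) = Cᵀ =
  [ 0.7125   0.2175   0.2250]
  [ 0.0950   0.6225   0.0300]
  [ 0.2500   0.2325   0.5475]
(I − A)⁻¹ = adj(I−A) / det(I−A) ≈
  [   1.60067     0.48863     0.50548]
  [   0.21342     1.39848     0.06740]
  [   0.56164     0.52233     1.22999]
The output multiplier for sector j is the column-j sum of the Leontief inverse (I − A)⁻¹ = adj(I−A) / det(I−A).
Column 3 of adj(I−A): (0.2250, 0.0300, 0.5475); det(I−A) = 0.445125.
m_3 = (0.2250 + 0.0300 + 0.5475) / 0.445125 = 0.8025 / 0.445125 ≈ 1.8029.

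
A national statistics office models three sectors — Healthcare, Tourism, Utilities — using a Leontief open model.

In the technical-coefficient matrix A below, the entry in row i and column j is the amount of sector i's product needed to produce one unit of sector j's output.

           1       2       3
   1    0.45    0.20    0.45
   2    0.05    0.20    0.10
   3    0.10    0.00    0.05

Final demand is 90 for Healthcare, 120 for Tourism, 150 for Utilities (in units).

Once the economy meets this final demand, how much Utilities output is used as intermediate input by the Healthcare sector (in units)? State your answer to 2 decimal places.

z_31 = 40.00

I − A =
  [   0.55    -0.20    -0.45]
  [  -0.05     0.80    -0.10]
  [  -0.10     0.00     0.95]
Cofactors of I−A, C_ij = (−1)^(i+j)·(minor ij) (rows/columns in the sector order above):
  C_11 = (0.80)(0.95) − (-0.10)(0.00) = 0.7600
  C_12 = −[(-0.05)(0.95) − (-0.10)(-0.10)] = 0.0575
  C_13 = (-0.05)(0.00) − (0.80)(-0.10) = 0.0800
  C_21 = −[(-0.20)(0.95) − (-0.45)(0.00)] = 0.1900
  C_22 = (0.55)(0.95) − (-0.45)(-0.10) = 0.4775
  C_23 = −[(0.55)(0.00) − (-0.20)(-0.10)] = 0.0200
  C_31 = (-0.20)(-0.10) − (-0.45)(0.80) = 0.3800
  C_32 = −[(0.55)(-0.10) − (-0.45)(-0.05)] = 0.0775
  C_33 = (0.55)(0.80) − (-0.20)(-0.05) = 0.4300
det(I−A) = Σ_j (I−A)_1j·C_1j = (0.55)(0.7600) + (-0.20)(0.0575) + (-0.45)(0.0800) = 0.3705
adj(I−A) = Cᵀ =
  [ 0.7600   0.1900   0.3800]
  [ 0.0575   0.4775   0.0775]
  [ 0.0800   0.0200   0.4300]
(I − A)⁻¹ = adj(I−A) / det(I−A) ≈
  [   2.0513     0.5128     1.0256]
  [   0.1552     1.2888     0.2092]
  [   0.2159     0.0540     1.1606]
First solve x = (I − A)⁻¹ d = adj(I−A)·d / det(I−A); in particular x_1 = (0.7600·90 + 0.1900·120 + 0.3800·150) / 0.3705 = 148.20 / 0.3705 = 400.0000.
Intermediate flow from 3 to 1: z_31 = a_31 · x_1 = 0.10 × 148.20 / 0.3705 = 14.82 / 0.3705 = 40.00.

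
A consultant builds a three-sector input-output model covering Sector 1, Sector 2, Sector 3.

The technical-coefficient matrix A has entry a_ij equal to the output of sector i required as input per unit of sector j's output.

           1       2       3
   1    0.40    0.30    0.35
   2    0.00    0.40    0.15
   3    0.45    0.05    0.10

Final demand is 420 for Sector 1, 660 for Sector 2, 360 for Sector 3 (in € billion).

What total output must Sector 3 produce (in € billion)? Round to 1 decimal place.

x_3 = 1718.7

I − A =
  [   0.60    -0.30    -0.35]
  [   0.00     0.60    -0.15]
  [  -0.45    -0.05     0.90]
Cofactors of I−A, C_ij = (−1)^(i+j)·(minor ij) (rows/columns in the sector order above):
  C_11 = (0.60)(0.90) − (-0.15)(-0.05) = 0.5325
  C_12 = −[(0.00)(0.90) − (-0.15)(-0.45)] = 0.0675
  C_13 = (0.00)(-0.05) − (0.60)(-0.45) = 0.2700
  C_21 = −[(-0.30)(0.90) − (-0.35)(-0.05)] = 0.2875
  C_22 = (0.60)(0.90) − (-0.35)(-0.45) = 0.3825
  C_23 = −[(0.60)(-0.05) − (-0.30)(-0.45)] = 0.1650
  C_31 = (-0.30)(-0.15) − (-0.35)(0.60) = 0.2550
  C_32 = −[(0.60)(-0.15) − (-0.35)(0.00)] = 0.0900
  C_33 = (0.60)(0.60) − (-0.30)(0.00) = 0.3600
det(I−A) = Σ_j (I−A)_1j·C_1j = (0.60)(0.5325) + (-0.30)(0.0675) + (-0.35)(0.2700) = 0.20475
adj(I−A) = Cᵀ =
  [ 0.5325   0.2875   0.2550]
  [ 0.0675   0.3825   0.0900]
  [ 0.2700   0.1650   0.3600]
(I − A)⁻¹ = adj(I−A) / det(I−A) ≈
  [   2.6007     1.4042     1.2454]
  [   0.3297     1.8681     0.4396]
  [   1.3187     0.8059     1.7582]
x = (I − A)⁻¹ d = adj(I−A)·d / det(I−A), with det(I−A) = 0.20475:
  x_1 = (0.5325·420 + 0.2875·660 + 0.2550·360) / 0.20475 = 505.20 / 0.20475 ≈ 2467.4
  x_2 = (0.0675·420 + 0.3825·660 + 0.0900·360) / 0.20475 = 313.20 / 0.20475 ≈ 1529.7
  x_3 = (0.2700·420 + 0.1650·660 + 0.3600·360) / 0.20475 = 351.90 / 0.20475 ≈ 1718.7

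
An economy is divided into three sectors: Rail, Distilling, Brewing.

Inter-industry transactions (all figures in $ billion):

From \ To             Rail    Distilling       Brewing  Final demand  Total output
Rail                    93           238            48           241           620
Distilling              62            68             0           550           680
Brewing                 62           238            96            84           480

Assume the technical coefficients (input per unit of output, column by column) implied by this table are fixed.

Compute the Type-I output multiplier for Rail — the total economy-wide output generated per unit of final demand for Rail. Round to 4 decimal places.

m_1 = 1.6185

Technical coefficients a_ij = z_ij / X_j:
  a_11 = 93/620 = 0.15, a_21 = 62/620 = 0.10, a_31 = 62/620 = 0.10
  a_12 = 238/680 = 0.35, a_22 = 68/680 = 0.10, a_32 = 238/680 = 0.35
  a_13 = 48/480 = 0.10, a_23 = 0/480 = 0.00, a_33 = 96/480 = 0.20
I − A =
  [   0.85    -0.35    -0.10]
  [  -0.10     0.90     0.00]
  [  -0.10    -0.35     0.80]
Cofactors of I−A, C_ij = (−1)^(i+j)·(minor ij) (rows/columns in the sector order above):
  C_11 = (0.90)(0.80) − (0.00)(-0.35) = 0.7200
  C_12 = −[(-0.10)(0.80) − (0.00)(-0.10)] = 0.0800
  C_13 = (-0.10)(-0.35) − (0.90)(-0.10) = 0.1250
  C_21 = −[(-0.35)(0.80) − (-0.10)(-0.35)] = 0.3150
  C_22 = (0.85)(0.80) − (-0.10)(-0.10) = 0.6700
  C_23 = −[(0.85)(-0.35) − (-0.35)(-0.10)] = 0.3325
  C_31 = (-0.35)(0.00) − (-0.10)(0.90) = 0.0900
  C_32 = −[(0.85)(0.00) − (-0.10)(-0.10)] = 0.0100
  C_33 = (0.85)(0.90) − (-0.35)(-0.10) = 0.7300
det(I−A) = Σ_j (I−A)_1j·C_1j = (0.85)(0.7200) + (-0.35)(0.0800) + (-0.10)(0.1250) = 0.5715
adj(I−A) = Cᵀ =
  [ 0.7200   0.3150   0.0900]
  [ 0.0800   0.6700   0.0100]
  [ 0.1250   0.3325   0.7300]
(I − A)⁻¹ = adj(I−A) / det(I−A) ≈
  [   1.25984     0.55118     0.15748]
  [   0.13998     1.17235     0.01750]
  [   0.21872     0.58180     1.27734]
The output multiplier for sector j is the column-j sum of the Leontief inverse (I − A)⁻¹ = adj(I−A) / det(I−A).
Column 1 of adj(I−A): (0.7200, 0.0800, 0.1250); det(I−A) = 0.5715.
m_1 = (0.7200 + 0.0800 + 0.1250) / 0.5715 = 0.925 / 0.5715 ≈ 1.6185.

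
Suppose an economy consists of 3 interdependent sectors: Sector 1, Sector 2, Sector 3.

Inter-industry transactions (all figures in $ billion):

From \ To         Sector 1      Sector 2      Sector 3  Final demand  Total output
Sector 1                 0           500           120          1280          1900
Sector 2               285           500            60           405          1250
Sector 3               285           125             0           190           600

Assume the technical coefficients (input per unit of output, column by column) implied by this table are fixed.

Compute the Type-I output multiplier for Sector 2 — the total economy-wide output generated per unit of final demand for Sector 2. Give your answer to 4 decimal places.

m_2 = 3.0815

Technical coefficients a_ij = z_ij / X_j:
  a_11 = 0/1900 = 0.00, a_21 = 285/1900 = 0.15, a_31 = 285/1900 = 0.15
  a_12 = 500/1250 = 0.40, a_22 = 500/1250 = 0.40, a_32 = 125/1250 = 0.10
  a_13 = 120/600 = 0.20, a_23 = 60/600 = 0.10, a_33 = 0/600 = 0.00
I − A =
  [   1.00    -0.40    -0.20]
  [  -0.15     0.60    -0.10]
  [  -0.15    -0.10     1.00]
Cofactors of I−A, C_ij = (−1)^(i+j)·(minor ij) (rows/columns in the sector order above):
  C_11 = (0.60)(1.00) − (-0.10)(-0.10) = 0.5900
  C_12 = −[(-0.15)(1.00) − (-0.10)(-0.15)] = 0.1650
  C_13 = (-0.15)(-0.10) − (0.60)(-0.15) = 0.1050
  C_21 = −[(-0.40)(1.00) − (-0.20)(-0.10)] = 0.4200
  C_22 = (1.00)(1.00) − (-0.20)(-0.15) = 0.9700
  C_23 = −[(1.00)(-0.10) − (-0.40)(-0.15)] = 0.1600
  C_31 = (-0.40)(-0.10) − (-0.20)(0.60) = 0.1600
  C_32 = −[(1.00)(-0.10) − (-0.20)(-0.15)] = 0.1300
  C_33 = (1.00)(0.60) − (-0.40)(-0.15) = 0.5400
det(I−A) = Σ_j (I−A)_1j·C_1j = (1.00)(0.5900) + (-0.40)(0.1650) + (-0.20)(0.1050) = 0.5030
adj(I−A) = Cᵀ =
  [ 0.5900   0.4200   0.1600]
  [ 0.1650   0.9700   0.1300]
  [ 0.1050   0.1600   0.5400]
(I − A)⁻¹ = adj(I−A) / det(I−A) ≈
  [   1.17296     0.83499     0.31809]
  [   0.32803     1.92843     0.25845]
  [   0.20875     0.31809     1.07356]
The output multiplier for sector j is the column-j sum of the Leontief inverse (I − A)⁻¹ = adj(I−A) / det(I−A).
Column 2 of adj(I−A): (0.4200, 0.9700, 0.1600); det(I−A) = 0.5030.
m_2 = (0.4200 + 0.9700 + 0.1600) / 0.5030 = 1.55 / 0.5030 ≈ 3.0815.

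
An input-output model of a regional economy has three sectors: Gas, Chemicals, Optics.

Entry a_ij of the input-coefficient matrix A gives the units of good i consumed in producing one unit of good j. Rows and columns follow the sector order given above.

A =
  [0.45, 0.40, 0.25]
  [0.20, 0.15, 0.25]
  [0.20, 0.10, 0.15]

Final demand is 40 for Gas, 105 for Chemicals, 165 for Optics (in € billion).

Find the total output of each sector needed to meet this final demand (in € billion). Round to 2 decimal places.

I − A =
  [   0.55    -0.40    -0.25]
  [  -0.20     0.85    -0.25]
  [  -0.20    -0.10     0.85]
Cofactors of I−A, C_ij = (−1)^(i+j)·(minor ij) (rows/columns in the sector order above):
  C_11 = (0.85)(0.85) − (-0.25)(-0.10) = 0.6975
  C_12 = −[(-0.20)(0.85) − (-0.25)(-0.20)] = 0.2200
  C_13 = (-0.20)(-0.10) − (0.85)(-0.20) = 0.1900
  C_21 = −[(-0.40)(0.85) − (-0.25)(-0.10)] = 0.3650
  C_22 = (0.55)(0.85) − (-0.25)(-0.20) = 0.4175
  C_23 = −[(0.55)(-0.10) − (-0.40)(-0.20)] = 0.1350
  C_31 = (-0.40)(-0.25) − (-0.25)(0.85) = 0.3125
  C_32 = −[(0.55)(-0.25) − (-0.25)(-0.20)] = 0.1875
  C_33 = (0.55)(0.85) − (-0.40)(-0.20) = 0.3875
det(I−A) = Σ_j (I−A)_1j·C_1j = (0.55)(0.6975) + (-0.40)(0.2200) + (-0.25)(0.1900) = 0.248125
adj(I−A) = Cᵀ =
  [ 0.6975   0.3650   0.3125]
  [ 0.2200   0.4175   0.1875]
  [ 0.1900   0.1350   0.3875]
(I − A)⁻¹ = adj(I−A) / det(I−A) ≈
  [   2.8111     1.4710     1.2594]
  [   0.8866     1.6826     0.7557]
  [   0.7657     0.5441     1.5617]
x = (I − A)⁻¹ d = adj(I−A)·d / det(I−A), with det(I−A) = 0.248125:
  x_1 = (0.6975·40 + 0.3650·105 + 0.3125·165) / 0.248125 = 117.7875 / 0.248125 ≈ 474.71
  x_2 = (0.2200·40 + 0.4175·105 + 0.1875·165) / 0.248125 = 83.575 / 0.248125 ≈ 336.83
  x_3 = (0.1900·40 + 0.1350·105 + 0.3875·165) / 0.248125 = 85.7125 / 0.248125 ≈ 345.44

x_1 = 474.71, x_2 = 336.83, x_3 = 345.44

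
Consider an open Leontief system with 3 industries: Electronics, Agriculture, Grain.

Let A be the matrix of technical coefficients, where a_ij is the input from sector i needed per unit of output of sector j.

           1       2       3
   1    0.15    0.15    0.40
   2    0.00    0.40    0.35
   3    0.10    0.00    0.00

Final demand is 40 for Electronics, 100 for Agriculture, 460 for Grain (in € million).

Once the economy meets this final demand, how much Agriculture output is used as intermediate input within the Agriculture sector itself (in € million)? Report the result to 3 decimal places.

I − A =
  [   0.85    -0.15    -0.40]
  [   0.00     0.60    -0.35]
  [  -0.10     0.00     1.00]
Cofactors of I−A, C_ij = (−1)^(i+j)·(minor ij) (rows/columns in the sector order above):
  C_11 = (0.60)(1.00) − (-0.35)(0.00) = 0.6000
  C_12 = −[(0.00)(1.00) − (-0.35)(-0.10)] = 0.0350
  C_13 = (0.00)(0.00) − (0.60)(-0.10) = 0.0600
  C_21 = −[(-0.15)(1.00) − (-0.40)(0.00)] = 0.1500
  C_22 = (0.85)(1.00) − (-0.40)(-0.10) = 0.8100
  C_23 = −[(0.85)(0.00) − (-0.15)(-0.10)] = 0.0150
  C_31 = (-0.15)(-0.35) − (-0.40)(0.60) = 0.2925
  C_32 = −[(0.85)(-0.35) − (-0.40)(0.00)] = 0.2975
  C_33 = (0.85)(0.60) − (-0.15)(0.00) = 0.5100
det(I−A) = Σ_j (I−A)_1j·C_1j = (0.85)(0.6000) + (-0.15)(0.0350) + (-0.40)(0.0600) = 0.48075
adj(I−A) = Cᵀ =
  [ 0.6000   0.1500   0.2925]
  [ 0.0350   0.8100   0.2975]
  [ 0.0600   0.0150   0.5100]
(I − A)⁻¹ = adj(I−A) / det(I−A) ≈
  [   1.2480     0.3120     0.6084]
  [   0.0728     1.6849     0.6188]
  [   0.1248     0.0312     1.0608]
First solve x = (I − A)⁻¹ d = adj(I−A)·d / det(I−A); in particular x_2 = (0.0350·40 + 0.8100·100 + 0.2975·460) / 0.48075 = 219.25 / 0.48075 ≈ 456.05824.
Intermediate flow from 2 to 2: z_22 = a_22 · x_2 = 0.40 × 219.25 / 0.48075 = 87.70 / 0.48075 ≈ 182.423.

z_22 = 182.423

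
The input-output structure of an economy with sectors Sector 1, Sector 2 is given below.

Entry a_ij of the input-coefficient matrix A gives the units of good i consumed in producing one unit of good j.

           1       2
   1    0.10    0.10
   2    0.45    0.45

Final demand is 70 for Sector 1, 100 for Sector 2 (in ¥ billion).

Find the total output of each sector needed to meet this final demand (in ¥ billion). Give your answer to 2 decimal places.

x_1 = 107.78, x_2 = 270.00

I − A =
  [   0.90    -0.10]
  [  -0.45     0.55]
det(I−A) = (0.90)(0.55) − (-0.10)(-0.45) = 0.4500
adj(I−A) = [[0.55, 0.10], [0.45, 0.90]]
(I − A)⁻¹ = adj(I−A) / det(I−A) ≈
  [   1.2222     0.2222]
  [   1.0000     2.0000]
x = (I − A)⁻¹ d = adj(I−A)·d / det(I−A), with det(I−A) = 0.4500:
  x_1 = (0.55·70 + 0.10·100) / 0.4500 = 48.50 / 0.4500 ≈ 107.78
  x_2 = (0.45·70 + 0.90·100) / 0.4500 = 121.50 / 0.4500 = 270.00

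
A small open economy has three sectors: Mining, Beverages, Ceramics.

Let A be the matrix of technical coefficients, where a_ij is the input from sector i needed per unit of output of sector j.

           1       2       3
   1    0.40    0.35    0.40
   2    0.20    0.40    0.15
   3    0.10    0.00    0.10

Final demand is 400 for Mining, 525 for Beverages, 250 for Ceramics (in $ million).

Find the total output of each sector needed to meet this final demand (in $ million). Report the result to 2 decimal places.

I − A =
  [   0.60    -0.35    -0.40]
  [  -0.20     0.60    -0.15]
  [  -0.10     0.00     0.90]
Cofactors of I−A, C_ij = (−1)^(i+j)·(minor ij) (rows/columns in the sector order above):
  C_11 = (0.60)(0.90) − (-0.15)(0.00) = 0.5400
  C_12 = −[(-0.20)(0.90) − (-0.15)(-0.10)] = 0.1950
  C_13 = (-0.20)(0.00) − (0.60)(-0.10) = 0.0600
  C_21 = −[(-0.35)(0.90) − (-0.40)(0.00)] = 0.3150
  C_22 = (0.60)(0.90) − (-0.40)(-0.10) = 0.5000
  C_23 = −[(0.60)(0.00) − (-0.35)(-0.10)] = 0.0350
  C_31 = (-0.35)(-0.15) − (-0.40)(0.60) = 0.2925
  C_32 = −[(0.60)(-0.15) − (-0.40)(-0.20)] = 0.1700
  C_33 = (0.60)(0.60) − (-0.35)(-0.20) = 0.2900
det(I−A) = Σ_j (I−A)_1j·C_1j = (0.60)(0.5400) + (-0.35)(0.1950) + (-0.40)(0.0600) = 0.23175
adj(I−A) = Cᵀ =
  [ 0.5400   0.3150   0.2925]
  [ 0.1950   0.5000   0.1700]
  [ 0.0600   0.0350   0.2900]
(I − A)⁻¹ = adj(I−A) / det(I−A) ≈
  [   2.3301     1.3592     1.2621]
  [   0.8414     2.1575     0.7335]
  [   0.2589     0.1510     1.2513]
x = (I − A)⁻¹ d = adj(I−A)·d / det(I−A), with det(I−A) = 0.23175:
  x_1 = (0.5400·400 + 0.3150·525 + 0.2925·250) / 0.23175 = 454.50 / 0.23175 ≈ 1961.17
  x_2 = (0.1950·400 + 0.5000·525 + 0.1700·250) / 0.23175 = 383.00 / 0.23175 ≈ 1652.64
  x_3 = (0.0600·400 + 0.0350·525 + 0.2900·250) / 0.23175 = 114.875 / 0.23175 ≈ 495.69

x_1 = 1961.17, x_2 = 1652.64, x_3 = 495.69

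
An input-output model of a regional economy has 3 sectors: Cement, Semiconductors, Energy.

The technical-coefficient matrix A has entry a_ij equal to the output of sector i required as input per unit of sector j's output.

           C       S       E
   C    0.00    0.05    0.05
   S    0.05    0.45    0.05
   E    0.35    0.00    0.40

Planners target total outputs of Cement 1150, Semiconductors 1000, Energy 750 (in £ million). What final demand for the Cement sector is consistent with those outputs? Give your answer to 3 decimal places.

I − A =
  [   1.00    -0.05    -0.05]
  [  -0.05     0.55    -0.05]
  [  -0.35     0.00     0.60]
d = (I − A) x:
  d_C = (+1.00)·1150 + (-0.05)·1000 + (-0.05)·750 = 1062.500
  d_S = (-0.05)·1150 + (+0.55)·1000 + (-0.05)·750 = 455.000
  d_E = (-0.35)·1150 + (+0.00)·1000 + (+0.60)·750 = 47.500

d_C = 1062.500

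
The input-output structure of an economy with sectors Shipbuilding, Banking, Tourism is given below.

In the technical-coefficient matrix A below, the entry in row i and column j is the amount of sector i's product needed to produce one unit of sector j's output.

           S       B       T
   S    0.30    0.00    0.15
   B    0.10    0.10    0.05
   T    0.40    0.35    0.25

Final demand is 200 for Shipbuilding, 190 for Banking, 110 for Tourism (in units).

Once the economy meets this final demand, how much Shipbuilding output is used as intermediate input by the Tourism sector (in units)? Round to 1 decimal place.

I − A =
  [   0.70     0.00    -0.15]
  [  -0.10     0.90    -0.05]
  [  -0.40    -0.35     0.75]
Cofactors of I−A, C_ij = (−1)^(i+j)·(minor ij) (rows/columns in the sector order above):
  C_11 = (0.90)(0.75) − (-0.05)(-0.35) = 0.6575
  C_12 = −[(-0.10)(0.75) − (-0.05)(-0.40)] = 0.0950
  C_13 = (-0.10)(-0.35) − (0.90)(-0.40) = 0.3950
  C_21 = −[(0.00)(0.75) − (-0.15)(-0.35)] = 0.0525
  C_22 = (0.70)(0.75) − (-0.15)(-0.40) = 0.4650
  C_23 = −[(0.70)(-0.35) − (0.00)(-0.40)] = 0.2450
  C_31 = (0.00)(-0.05) − (-0.15)(0.90) = 0.1350
  C_32 = −[(0.70)(-0.05) − (-0.15)(-0.10)] = 0.0500
  C_33 = (0.70)(0.90) − (0.00)(-0.10) = 0.6300
det(I−A) = Σ_j (I−A)_1j·C_1j = (0.70)(0.6575) + (0.00)(0.0950) + (-0.15)(0.3950) = 0.4010
adj(I−A) = Cᵀ =
  [ 0.6575   0.0525   0.1350]
  [ 0.0950   0.4650   0.0500]
  [ 0.3950   0.2450   0.6300]
(I − A)⁻¹ = adj(I−A) / det(I−A) ≈
  [   1.6397     0.1309     0.3367]
  [   0.2369     1.1596     0.1247]
  [   0.9850     0.6110     1.5711]
First solve x = (I − A)⁻¹ d = adj(I−A)·d / det(I−A); in particular x_T = (0.3950·200 + 0.2450·190 + 0.6300·110) / 0.4010 = 194.85 / 0.4010 ≈ 485.910.
Intermediate flow from S to T: z_ST = a_ST · x_T = 0.15 × 194.85 / 0.4010 = 29.2275 / 0.4010 ≈ 72.9.

z_ST = 72.9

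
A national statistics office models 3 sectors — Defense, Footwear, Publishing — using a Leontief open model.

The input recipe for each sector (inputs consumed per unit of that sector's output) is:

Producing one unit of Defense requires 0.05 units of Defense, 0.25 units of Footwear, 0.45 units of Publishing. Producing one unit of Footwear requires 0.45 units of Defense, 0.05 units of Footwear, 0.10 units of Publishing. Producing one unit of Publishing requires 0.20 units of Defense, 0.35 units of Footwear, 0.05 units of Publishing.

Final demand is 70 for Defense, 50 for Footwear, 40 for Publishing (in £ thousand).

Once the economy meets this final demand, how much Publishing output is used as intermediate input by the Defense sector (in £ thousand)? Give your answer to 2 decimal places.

z_31 = 78.52

I − A =
  [   0.95    -0.45    -0.20]
  [  -0.25     0.95    -0.35]
  [  -0.45    -0.10     0.95]
Cofactors of I−A, C_ij = (−1)^(i+j)·(minor ij) (rows/columns in the sector order above):
  C_11 = (0.95)(0.95) − (-0.35)(-0.10) = 0.8675
  C_12 = −[(-0.25)(0.95) − (-0.35)(-0.45)] = 0.3950
  C_13 = (-0.25)(-0.10) − (0.95)(-0.45) = 0.4525
  C_21 = −[(-0.45)(0.95) − (-0.20)(-0.10)] = 0.4475
  C_22 = (0.95)(0.95) − (-0.20)(-0.45) = 0.8125
  C_23 = −[(0.95)(-0.10) − (-0.45)(-0.45)] = 0.2975
  C_31 = (-0.45)(-0.35) − (-0.20)(0.95) = 0.3475
  C_32 = −[(0.95)(-0.35) − (-0.20)(-0.25)] = 0.3825
  C_33 = (0.95)(0.95) − (-0.45)(-0.25) = 0.7900
det(I−A) = Σ_j (I−A)_1j·C_1j = (0.95)(0.8675) + (-0.45)(0.3950) + (-0.20)(0.4525) = 0.555875
adj(I−A) = Cᵀ =
  [ 0.8675   0.4475   0.3475]
  [ 0.3950   0.8125   0.3825]
  [ 0.4525   0.2975   0.7900]
(I − A)⁻¹ = adj(I−A) / det(I−A) ≈
  [   1.5606     0.8050     0.6251]
  [   0.7106     1.4617     0.6881]
  [   0.8140     0.5352     1.4212]
First solve x = (I − A)⁻¹ d = adj(I−A)·d / det(I−A); in particular x_1 = (0.8675·70 + 0.4475·50 + 0.3475·40) / 0.555875 = 97.00 / 0.555875 ≈ 174.4997.
Intermediate flow from 3 to 1: z_31 = a_31 · x_1 = 0.45 × 97.00 / 0.555875 = 43.65 / 0.555875 ≈ 78.52.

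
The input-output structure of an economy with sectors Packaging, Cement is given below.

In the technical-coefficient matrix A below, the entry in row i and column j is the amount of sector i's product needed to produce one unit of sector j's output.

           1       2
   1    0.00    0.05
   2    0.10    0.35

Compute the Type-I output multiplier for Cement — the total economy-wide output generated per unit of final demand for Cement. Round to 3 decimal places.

I − A =
  [   1.00    -0.05]
  [  -0.10     0.65]
det(I−A) = (1.00)(0.65) − (-0.05)(-0.10) = 0.6450
adj(I−A) = [[0.65, 0.05], [0.10, 1.00]]
(I − A)⁻¹ = adj(I−A) / det(I−A) ≈
  [   1.0078     0.0775]
  [   0.1550     1.5504]
The output multiplier for sector j is the column-j sum of the Leontief inverse (I − A)⁻¹ = adj(I−A) / det(I−A).
Column 2 of adj(I−A): (0.05, 1.00); det(I−A) = 0.6450.
m_2 = (0.05 + 1.00) / 0.6450 = 1.05 / 0.6450 ≈ 1.628.

m_2 = 1.628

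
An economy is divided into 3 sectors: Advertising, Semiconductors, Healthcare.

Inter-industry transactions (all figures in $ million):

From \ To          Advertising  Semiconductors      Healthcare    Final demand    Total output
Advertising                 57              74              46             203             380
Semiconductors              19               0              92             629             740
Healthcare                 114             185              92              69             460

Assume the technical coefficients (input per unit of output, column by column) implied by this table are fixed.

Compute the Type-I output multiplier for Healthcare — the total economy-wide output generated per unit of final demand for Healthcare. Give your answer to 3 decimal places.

Technical coefficients a_ij = z_ij / X_j:
  a_11 = 57/380 = 0.15, a_21 = 19/380 = 0.05, a_31 = 114/380 = 0.30
  a_12 = 74/740 = 0.10, a_22 = 0/740 = 0.00, a_32 = 185/740 = 0.25
  a_13 = 46/460 = 0.10, a_23 = 92/460 = 0.20, a_33 = 92/460 = 0.20
I − A =
  [   0.85    -0.10    -0.10]
  [  -0.05     1.00    -0.20]
  [  -0.30    -0.25     0.80]
Cofactors of I−A, C_ij = (−1)^(i+j)·(minor ij) (rows/columns in the sector order above):
  C_11 = (1.00)(0.80) − (-0.20)(-0.25) = 0.7500
  C_12 = −[(-0.05)(0.80) − (-0.20)(-0.30)] = 0.1000
  C_13 = (-0.05)(-0.25) − (1.00)(-0.30) = 0.3125
  C_21 = −[(-0.10)(0.80) − (-0.10)(-0.25)] = 0.1050
  C_22 = (0.85)(0.80) − (-0.10)(-0.30) = 0.6500
  C_23 = −[(0.85)(-0.25) − (-0.10)(-0.30)] = 0.2425
  C_31 = (-0.10)(-0.20) − (-0.10)(1.00) = 0.1200
  C_32 = −[(0.85)(-0.20) − (-0.10)(-0.05)] = 0.1750
  C_33 = (0.85)(1.00) − (-0.10)(-0.05) = 0.8450
det(I−A) = Σ_j (I−A)_1j·C_1j = (0.85)(0.7500) + (-0.10)(0.1000) + (-0.10)(0.3125) = 0.59625
adj(I−A) = Cᵀ =
  [ 0.7500   0.1050   0.1200]
  [ 0.1000   0.6500   0.1750]
  [ 0.3125   0.2425   0.8450]
(I − A)⁻¹ = adj(I−A) / det(I−A) ≈
  [   1.2579     0.1761     0.2013]
  [   0.1677     1.0901     0.2935]
  [   0.5241     0.4067     1.4172]
The output multiplier for sector j is the column-j sum of the Leontief inverse (I − A)⁻¹ = adj(I−A) / det(I−A).
Column 3 of adj(I−A): (0.1200, 0.1750, 0.8450); det(I−A) = 0.59625.
m_3 = (0.1200 + 0.1750 + 0.8450) / 0.59625 = 1.14 / 0.59625 ≈ 1.912.

m_3 = 1.912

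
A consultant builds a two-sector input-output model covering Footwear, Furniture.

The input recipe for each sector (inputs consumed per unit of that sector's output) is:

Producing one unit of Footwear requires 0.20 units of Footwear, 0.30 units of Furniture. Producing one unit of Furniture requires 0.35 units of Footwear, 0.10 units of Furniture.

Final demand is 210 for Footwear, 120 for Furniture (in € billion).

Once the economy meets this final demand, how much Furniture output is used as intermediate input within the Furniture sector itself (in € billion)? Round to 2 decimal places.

z_22 = 25.85

I − A =
  [   0.80    -0.35]
  [  -0.30     0.90]
det(I−A) = (0.80)(0.90) − (-0.35)(-0.30) = 0.6150
adj(I−A) = [[0.90, 0.35], [0.30, 0.80]]
(I − A)⁻¹ = adj(I−A) / det(I−A) ≈
  [   1.4634     0.5691]
  [   0.4878     1.3008]
First solve x = (I − A)⁻¹ d = adj(I−A)·d / det(I−A); in particular x_2 = (0.30·210 + 0.80·120) / 0.6150 = 159.00 / 0.6150 ≈ 258.5366.
Intermediate flow from 2 to 2: z_22 = a_22 · x_2 = 0.10 × 159.00 / 0.6150 = 15.90 / 0.6150 ≈ 25.85.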